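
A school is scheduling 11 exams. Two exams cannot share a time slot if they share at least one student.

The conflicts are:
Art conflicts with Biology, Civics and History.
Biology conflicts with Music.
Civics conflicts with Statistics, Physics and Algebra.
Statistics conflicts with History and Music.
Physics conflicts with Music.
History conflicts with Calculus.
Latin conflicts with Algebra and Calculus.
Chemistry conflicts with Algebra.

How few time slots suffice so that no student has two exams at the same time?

The cycle Art-History-Statistics-Music-Biology-Art has odd length 5, so it cannot be 2-colored; at least 3 time slots are needed.
3 time slots suffice: Art=2, Biology=3, Civics=1, Statistics=2, Physics=2, History=1, Music=1, Latin=1, Chemistry=1, Algebra=2, Calculus=2. No two conflicting exams share a time slot.

3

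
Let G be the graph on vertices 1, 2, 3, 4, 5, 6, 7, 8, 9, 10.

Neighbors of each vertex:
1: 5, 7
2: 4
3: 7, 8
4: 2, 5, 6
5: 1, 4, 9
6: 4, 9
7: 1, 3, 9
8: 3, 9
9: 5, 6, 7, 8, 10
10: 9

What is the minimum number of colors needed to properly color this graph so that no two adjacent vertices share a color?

2

5 and 9 are adjacent, so at least 2 colors are needed.
2 colors suffice: color red → {1, 3, 4, 9}; color blue → {2, 5, 6, 7, 8, 10}. No two adjacent vertices share a color.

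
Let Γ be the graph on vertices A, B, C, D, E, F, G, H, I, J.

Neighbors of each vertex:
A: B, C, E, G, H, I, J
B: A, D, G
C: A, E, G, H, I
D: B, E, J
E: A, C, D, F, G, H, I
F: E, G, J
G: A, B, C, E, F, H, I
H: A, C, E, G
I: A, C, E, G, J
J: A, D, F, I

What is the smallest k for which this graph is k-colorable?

A, C, E, G, H form a clique, so at least 5 colors are needed.
5 colors suffice: color 1 → {A, D, F}; color 2 → {B, E, J}; color 3 → {G}; color 4 → {C}; color 5 → {H, I}. Every edge joins two different colors.

5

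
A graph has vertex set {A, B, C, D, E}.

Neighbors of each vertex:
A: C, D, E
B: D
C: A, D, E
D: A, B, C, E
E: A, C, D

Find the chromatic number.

A, C, D, E form a clique, so at least 4 colors are needed.
One proper 4-coloring: A=3, B=2, C=2, D=1, E=4. Every edge joins two different colors.

4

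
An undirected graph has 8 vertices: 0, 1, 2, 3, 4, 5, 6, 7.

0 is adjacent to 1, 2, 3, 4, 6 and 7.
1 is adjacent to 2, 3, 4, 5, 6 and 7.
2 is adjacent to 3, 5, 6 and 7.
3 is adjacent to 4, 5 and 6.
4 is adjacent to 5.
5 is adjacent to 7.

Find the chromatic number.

5

0, 1, 2, 3, 6 form a clique, so at least 5 colors are needed.
5 colors suffice: color red → {1}; color blue → {0, 5}; color green → {3, 7}; color yellow → {2, 4}; color purple → {6}. No two adjacent vertices share a color.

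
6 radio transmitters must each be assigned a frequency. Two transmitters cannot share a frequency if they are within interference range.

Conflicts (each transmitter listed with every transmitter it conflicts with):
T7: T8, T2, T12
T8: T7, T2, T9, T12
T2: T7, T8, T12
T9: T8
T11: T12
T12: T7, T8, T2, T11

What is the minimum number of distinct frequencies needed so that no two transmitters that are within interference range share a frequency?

T7, T8, T2, T12 all conflict with each other, so at least 4 frequencies are needed.
4 frequencies suffice: frequency 1 → {T8, T11}; frequency 2 → {T9, T12}; frequency 3 → {T7}; frequency 4 → {T2}. Each listed conflict is separated.

4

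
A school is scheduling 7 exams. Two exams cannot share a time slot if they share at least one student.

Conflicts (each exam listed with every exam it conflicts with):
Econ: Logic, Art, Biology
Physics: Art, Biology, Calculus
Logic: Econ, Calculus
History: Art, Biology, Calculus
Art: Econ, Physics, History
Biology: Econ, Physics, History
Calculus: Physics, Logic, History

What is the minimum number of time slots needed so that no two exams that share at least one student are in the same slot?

The cycle Art-Econ-Logic-Calculus-History-Art has odd length 5, so it cannot be 2-colored; at least 3 time slots are needed.
3 time slots suffice: time slot 1 → {Art, Biology, Calculus}; time slot 2 → {Econ, Physics, History}; time slot 3 → {Logic}. No two conflicting exams share a time slot.

3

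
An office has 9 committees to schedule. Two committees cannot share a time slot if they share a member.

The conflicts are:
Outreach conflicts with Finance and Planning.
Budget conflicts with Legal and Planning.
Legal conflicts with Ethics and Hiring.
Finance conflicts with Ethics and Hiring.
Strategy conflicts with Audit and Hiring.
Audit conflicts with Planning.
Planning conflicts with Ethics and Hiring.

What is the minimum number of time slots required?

2

Strategy and Audit conflict, so at least 2 time slots are needed.
2 time slots suffice: time slot 1 → {Legal, Finance, Strategy, Planning}; time slot 2 → {Outreach, Budget, Audit, Ethics, Hiring}. Every pair that conflicts lands in different time slots.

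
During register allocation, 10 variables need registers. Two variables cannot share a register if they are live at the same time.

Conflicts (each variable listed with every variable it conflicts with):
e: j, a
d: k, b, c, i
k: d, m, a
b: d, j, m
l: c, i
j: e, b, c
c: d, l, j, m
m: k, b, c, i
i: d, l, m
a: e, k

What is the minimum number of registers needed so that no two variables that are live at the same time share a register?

k and m conflict, so at least 2 registers are needed.
2 registers suffice: e=2, d=1, k=2, b=2, l=1, j=1, c=2, m=1, i=2, a=1. Every pair that conflicts lands in different registers.

2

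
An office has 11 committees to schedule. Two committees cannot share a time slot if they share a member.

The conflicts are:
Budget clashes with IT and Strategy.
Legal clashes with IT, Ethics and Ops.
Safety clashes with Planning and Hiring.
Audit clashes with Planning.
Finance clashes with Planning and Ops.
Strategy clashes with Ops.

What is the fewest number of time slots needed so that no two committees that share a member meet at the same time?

3

The cycle IT-Legal-Ops-Strategy-Budget-IT has odd length 5, so it cannot be 2-colored; at least 3 time slots are needed.
A valid assignment using 3 time slots: Budget=1, Legal=2, Safety=2, Audit=2, IT=3, Finance=2, Ethics=1, Planning=1, Strategy=2, Ops=1, Hiring=1. Every pair that conflicts lands in different time slots.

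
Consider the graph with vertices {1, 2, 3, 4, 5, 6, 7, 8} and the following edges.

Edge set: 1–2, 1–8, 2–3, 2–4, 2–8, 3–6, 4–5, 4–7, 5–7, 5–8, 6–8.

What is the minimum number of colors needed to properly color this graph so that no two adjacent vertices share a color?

3

4, 5, 7 are mutually adjacent, so at least 3 colors are needed.
One proper 3-coloring: 1=green, 2=blue, 3=red, 4=red, 5=blue, 6=blue, 7=green, 8=red. No two adjacent vertices share a color.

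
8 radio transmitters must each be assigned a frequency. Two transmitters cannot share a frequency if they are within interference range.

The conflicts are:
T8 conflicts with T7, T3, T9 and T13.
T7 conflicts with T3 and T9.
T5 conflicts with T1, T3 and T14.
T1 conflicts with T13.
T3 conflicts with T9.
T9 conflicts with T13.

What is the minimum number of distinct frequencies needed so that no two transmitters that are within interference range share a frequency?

T8, T7, T3, T9 all conflict with each other, so at least 4 frequencies are needed.
4 frequencies suffice: frequency 1 → {T8, T5}; frequency 2 → {T1, T9, T14}; frequency 3 → {T3, T13}; frequency 4 → {T7}. Every pair that conflicts lands in different frequencies.

4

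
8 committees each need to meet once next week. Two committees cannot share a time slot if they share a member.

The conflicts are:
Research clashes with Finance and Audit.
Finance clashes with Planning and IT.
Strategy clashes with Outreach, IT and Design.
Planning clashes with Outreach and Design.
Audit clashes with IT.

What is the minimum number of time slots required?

The cycle Planning-Finance-IT-Strategy-Design-Planning has odd length 5, so it cannot be 2-colored; at least 3 time slots are needed.
Using 3 time slots: Research=1, Finance=2, Strategy=2, Planning=1, Audit=2, Outreach=3, IT=1, Design=3. Each listed conflict is separated.

3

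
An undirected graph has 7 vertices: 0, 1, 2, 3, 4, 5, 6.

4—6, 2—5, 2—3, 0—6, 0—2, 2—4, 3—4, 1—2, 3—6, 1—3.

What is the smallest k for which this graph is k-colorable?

3

3, 4, 6 form a triangle, so at least 3 colors are needed.
3 colors suffice: color a → {2, 6}; color b → {0, 3, 5}; color c → {1, 4}. No two adjacent vertices share a color.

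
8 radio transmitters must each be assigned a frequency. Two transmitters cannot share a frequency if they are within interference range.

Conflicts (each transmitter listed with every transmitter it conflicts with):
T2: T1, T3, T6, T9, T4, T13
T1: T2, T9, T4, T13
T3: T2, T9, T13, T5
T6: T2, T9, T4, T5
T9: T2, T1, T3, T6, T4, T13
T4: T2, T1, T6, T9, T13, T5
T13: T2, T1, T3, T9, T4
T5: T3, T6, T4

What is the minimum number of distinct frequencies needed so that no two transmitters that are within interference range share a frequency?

5

T2, T1, T9, T4, T13 all conflict with each other, so at least 5 frequencies are needed.
5 frequencies suffice: frequency 1 → {T9, T5}; frequency 2 → {T3, T4}; frequency 3 → {T2}; frequency 4 → {T6, T13}; frequency 5 → {T1}. No two conflicting transmitters share a frequency.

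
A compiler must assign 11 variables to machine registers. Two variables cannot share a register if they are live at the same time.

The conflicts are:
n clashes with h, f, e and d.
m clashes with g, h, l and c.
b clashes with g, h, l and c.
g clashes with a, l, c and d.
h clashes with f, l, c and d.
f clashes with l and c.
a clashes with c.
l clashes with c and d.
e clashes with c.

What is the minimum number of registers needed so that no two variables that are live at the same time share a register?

m, h, l, c pairwise conflict, so at least 4 registers are needed.
Using 4 registers: n=3, m=4, b=4, g=2, h=2, f=4, a=3, l=3, e=2, c=1, d=1. Each listed conflict is separated.

4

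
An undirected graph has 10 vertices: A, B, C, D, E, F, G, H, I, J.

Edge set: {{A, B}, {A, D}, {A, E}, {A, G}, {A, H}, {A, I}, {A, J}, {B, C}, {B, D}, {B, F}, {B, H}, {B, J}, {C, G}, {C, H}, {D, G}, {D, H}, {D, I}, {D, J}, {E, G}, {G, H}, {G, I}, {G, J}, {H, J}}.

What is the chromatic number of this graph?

A, B, D, H, J are pairwise adjacent (a clique of size 5), so at least 5 colors are needed.
5 colors suffice: color red → {A, C, F}; color blue → {B, G}; color green → {E, H, I}; color yellow → {D}; color purple → {J}. Every edge joins two different colors.

5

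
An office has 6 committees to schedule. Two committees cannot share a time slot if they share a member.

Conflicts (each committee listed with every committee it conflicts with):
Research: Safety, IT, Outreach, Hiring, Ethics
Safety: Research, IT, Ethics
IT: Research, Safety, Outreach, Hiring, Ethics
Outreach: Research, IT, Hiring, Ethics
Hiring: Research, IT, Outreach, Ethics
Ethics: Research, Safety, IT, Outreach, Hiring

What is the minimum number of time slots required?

5

Research, IT, Outreach, Hiring, Ethics pairwise conflict, so at least 5 time slots are needed.
5 time slots suffice: time slot 1 → {Research}; time slot 2 → {IT}; time slot 3 → {Ethics}; time slot 4 → {Safety, Hiring}; time slot 5 → {Outreach}. No two conflicting committees share a time slot.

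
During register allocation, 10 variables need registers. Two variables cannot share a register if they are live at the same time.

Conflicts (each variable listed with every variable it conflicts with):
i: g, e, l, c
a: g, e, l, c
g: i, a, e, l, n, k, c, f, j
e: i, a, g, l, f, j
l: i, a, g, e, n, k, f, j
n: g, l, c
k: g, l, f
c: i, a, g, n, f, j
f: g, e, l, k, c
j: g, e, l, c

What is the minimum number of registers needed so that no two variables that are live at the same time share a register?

4

i, g, e, l are mutually in conflict, so at least 4 registers are needed.
A valid assignment using 4 registers: i=4, a=4, g=1, e=3, l=2, n=3, k=3, c=2, f=4, j=4. No two conflicting variables share a register.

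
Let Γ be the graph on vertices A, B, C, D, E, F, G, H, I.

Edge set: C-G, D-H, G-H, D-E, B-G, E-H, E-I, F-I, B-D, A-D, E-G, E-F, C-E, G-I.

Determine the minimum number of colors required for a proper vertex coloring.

3

D, E, H form a triangle, so at least 3 colors are needed.
3 colors suffice: color red → {A, B, E}; color blue → {D, F, G}; color green → {C, H, I}. Every edge joins two different colors.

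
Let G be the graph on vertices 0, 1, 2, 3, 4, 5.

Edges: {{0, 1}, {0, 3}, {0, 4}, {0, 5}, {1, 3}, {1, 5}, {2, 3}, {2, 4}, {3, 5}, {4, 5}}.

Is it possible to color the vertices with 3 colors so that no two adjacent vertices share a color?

0, 1, 3, 5 form a clique, so at least 4 colors are needed.
So 3 colors are not enough.

No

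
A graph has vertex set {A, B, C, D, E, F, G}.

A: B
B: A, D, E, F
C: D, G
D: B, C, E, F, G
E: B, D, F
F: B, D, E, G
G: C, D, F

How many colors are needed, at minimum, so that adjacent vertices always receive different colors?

4

B, D, E, F form a clique, so at least 4 colors are needed.
4 colors suffice: color red → {A, D}; color blue → {C, F}; color green → {B, G}; color yellow → {E}. No two adjacent vertices share a color.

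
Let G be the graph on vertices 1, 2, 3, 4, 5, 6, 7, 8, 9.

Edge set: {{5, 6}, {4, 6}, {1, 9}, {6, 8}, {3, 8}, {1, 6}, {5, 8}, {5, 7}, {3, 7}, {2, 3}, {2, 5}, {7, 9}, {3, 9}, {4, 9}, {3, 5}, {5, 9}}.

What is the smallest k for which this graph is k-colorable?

4

3, 5, 7, 9 are mutually adjacent (a clique of size 4), so at least 4 colors are needed.
4 colors suffice: color a → {1, 4, 5}; color b → {3, 6}; color c → {2, 8, 9}; color d → {7}. Every edge joins two different colors.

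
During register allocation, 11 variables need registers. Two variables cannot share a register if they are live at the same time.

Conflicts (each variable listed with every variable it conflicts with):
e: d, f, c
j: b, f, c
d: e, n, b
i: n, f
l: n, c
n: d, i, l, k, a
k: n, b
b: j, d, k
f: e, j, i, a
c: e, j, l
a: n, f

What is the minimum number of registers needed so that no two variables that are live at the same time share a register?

3

The cycle e-f-a-n-d-e has odd length 5, so it cannot be 2-colored; at least 3 registers are needed.
3 registers suffice: register 1 → {n, b, f, c}; register 2 → {j, d, i, l, k, a}; register 3 → {e}. No two conflicting variables share a register.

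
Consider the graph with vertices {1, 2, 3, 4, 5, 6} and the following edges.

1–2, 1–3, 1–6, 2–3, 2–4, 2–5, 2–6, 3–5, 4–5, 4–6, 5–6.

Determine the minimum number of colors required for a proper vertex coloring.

4

2, 4, 5, 6 are mutually adjacent (a clique of size 4), so at least 4 colors are needed.
One proper 4-coloring: 1=b, 2=a, 3=c, 4=d, 5=b, 6=c. Every edge joins two different colors.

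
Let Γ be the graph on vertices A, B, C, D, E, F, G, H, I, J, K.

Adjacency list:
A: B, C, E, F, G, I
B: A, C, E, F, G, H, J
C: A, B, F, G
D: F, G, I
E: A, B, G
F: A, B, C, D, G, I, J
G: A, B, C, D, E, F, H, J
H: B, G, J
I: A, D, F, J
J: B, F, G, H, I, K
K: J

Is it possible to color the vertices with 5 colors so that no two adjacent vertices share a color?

The chromatic number is 5. A, B, C, F, G are pairwise adjacent (a clique of size 5), so at least 5 colors are needed.
One proper 5-coloring: A=4, B=2, C=5, D=2, E=3, F=3, G=1, H=3, I=1, J=4, K=1.
That is already a proper 5-coloring.

Yes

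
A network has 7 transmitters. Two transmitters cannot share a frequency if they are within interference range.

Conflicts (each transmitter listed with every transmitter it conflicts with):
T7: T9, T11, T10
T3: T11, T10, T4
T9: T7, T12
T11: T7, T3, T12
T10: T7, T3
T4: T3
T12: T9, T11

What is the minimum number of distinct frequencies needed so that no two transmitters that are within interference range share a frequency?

2

T9 and T12 conflict, so at least 2 frequencies are needed.
2 frequencies suffice: frequency 1 → {T7, T3, T12}; frequency 2 → {T9, T11, T10, T4}. No two conflicting transmitters share a frequency.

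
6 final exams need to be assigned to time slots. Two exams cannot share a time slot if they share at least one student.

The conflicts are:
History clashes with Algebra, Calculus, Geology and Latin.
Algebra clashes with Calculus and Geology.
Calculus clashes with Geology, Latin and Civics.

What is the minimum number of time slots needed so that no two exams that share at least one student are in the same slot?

History, Algebra, Calculus, Geology all conflict with each other, so at least 4 time slots are needed.
4 time slots suffice: History=2, Algebra=3, Calculus=1, Geology=4, Latin=3, Civics=2. Each listed conflict is separated.

4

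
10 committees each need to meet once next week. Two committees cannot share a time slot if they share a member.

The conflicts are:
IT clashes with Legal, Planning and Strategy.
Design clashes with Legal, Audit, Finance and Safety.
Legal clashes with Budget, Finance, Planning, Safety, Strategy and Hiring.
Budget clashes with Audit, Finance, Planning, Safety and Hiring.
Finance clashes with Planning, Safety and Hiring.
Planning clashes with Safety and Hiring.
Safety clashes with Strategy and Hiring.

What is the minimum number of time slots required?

6

Legal, Budget, Finance, Planning, Safety, Hiring all conflict with each other, so at least 6 time slots are needed.
A valid assignment using 6 time slots: IT=2, Design=3, Legal=1, Budget=3, Audit=1, Finance=5, Planning=4, Safety=2, Strategy=3, Hiring=6. Each listed conflict is separated.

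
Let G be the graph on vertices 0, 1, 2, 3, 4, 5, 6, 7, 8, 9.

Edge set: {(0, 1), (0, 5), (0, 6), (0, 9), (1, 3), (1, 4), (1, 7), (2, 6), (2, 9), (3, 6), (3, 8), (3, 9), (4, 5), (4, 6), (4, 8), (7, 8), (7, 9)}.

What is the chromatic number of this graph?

3 and 6 are adjacent, so at least 2 colors are needed.
2 colors suffice: color red → {1, 5, 6, 8, 9}; color blue → {0, 2, 3, 4, 7}. Each edge has distinct colors on its endpoints.

2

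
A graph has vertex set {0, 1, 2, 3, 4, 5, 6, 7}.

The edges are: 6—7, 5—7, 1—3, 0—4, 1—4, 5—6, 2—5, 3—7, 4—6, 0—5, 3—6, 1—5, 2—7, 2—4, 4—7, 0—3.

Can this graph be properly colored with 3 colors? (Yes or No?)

Yes

The chromatic number is 3. 5, 6, 7 form a triangle, so at least 3 colors are needed.
3 colors suffice: 0=a, 1=a, 2=c, 3=b, 4=b, 5=b, 6=c, 7=a.
That is already a proper 3-coloring.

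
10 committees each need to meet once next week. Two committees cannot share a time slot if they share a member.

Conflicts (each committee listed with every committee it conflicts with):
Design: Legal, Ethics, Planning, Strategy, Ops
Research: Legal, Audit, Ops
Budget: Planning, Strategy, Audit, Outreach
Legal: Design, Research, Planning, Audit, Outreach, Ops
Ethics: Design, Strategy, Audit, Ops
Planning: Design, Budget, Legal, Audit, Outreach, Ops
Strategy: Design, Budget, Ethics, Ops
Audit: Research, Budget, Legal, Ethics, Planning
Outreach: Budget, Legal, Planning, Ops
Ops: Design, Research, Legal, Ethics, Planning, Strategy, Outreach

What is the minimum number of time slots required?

Legal, Planning, Outreach, Ops are mutually in conflict, so at least 4 time slots are needed.
4 time slots suffice: time slot 1 → {Audit, Ops}; time slot 2 → {Budget, Legal, Ethics}; time slot 3 → {Research, Planning, Strategy}; time slot 4 → {Design, Outreach}. Every pair that conflicts lands in different time slots.

4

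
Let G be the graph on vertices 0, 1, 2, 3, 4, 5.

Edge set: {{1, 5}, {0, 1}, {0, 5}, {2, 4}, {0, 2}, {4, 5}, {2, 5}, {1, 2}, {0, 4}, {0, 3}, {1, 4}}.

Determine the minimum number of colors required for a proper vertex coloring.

5

0, 1, 2, 4, 5 are mutually adjacent (a clique of size 5), so at least 5 colors are needed.
5 colors suffice: 0=red, 1=purple, 2=green, 3=blue, 4=blue, 5=yellow. No two adjacent vertices share a color.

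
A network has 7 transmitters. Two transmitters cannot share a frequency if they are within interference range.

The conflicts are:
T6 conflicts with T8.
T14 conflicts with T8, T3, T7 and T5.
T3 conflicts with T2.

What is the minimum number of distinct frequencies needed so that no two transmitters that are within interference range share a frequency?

T14 and T8 conflict, so at least 2 frequencies are needed.
2 frequencies suffice: frequency 1 → {T6, T14, T2}; frequency 2 → {T8, T3, T7, T5}. Every pair that conflicts lands in different frequencies.

2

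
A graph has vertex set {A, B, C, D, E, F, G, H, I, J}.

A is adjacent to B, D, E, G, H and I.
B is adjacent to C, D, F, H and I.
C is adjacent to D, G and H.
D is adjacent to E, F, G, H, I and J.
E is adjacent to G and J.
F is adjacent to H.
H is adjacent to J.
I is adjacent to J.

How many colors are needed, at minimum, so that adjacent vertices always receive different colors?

4

A, B, D, I are pairwise adjacent (a clique of size 4), so at least 4 colors are needed.
One proper 4-coloring: A=yellow, B=blue, C=yellow, D=red, E=blue, F=yellow, G=green, H=green, I=green, J=yellow. Each edge has distinct colors on its endpoints.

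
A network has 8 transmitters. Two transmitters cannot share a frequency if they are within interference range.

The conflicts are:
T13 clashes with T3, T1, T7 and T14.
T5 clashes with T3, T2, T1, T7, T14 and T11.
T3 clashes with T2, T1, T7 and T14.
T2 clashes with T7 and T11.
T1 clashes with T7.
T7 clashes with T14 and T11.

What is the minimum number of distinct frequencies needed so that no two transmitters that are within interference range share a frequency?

T13, T3, T7, T14 pairwise conflict, so at least 4 frequencies are needed.
4 frequencies suffice: frequency 1 → {T7}; frequency 2 → {T13, T5}; frequency 3 → {T3, T11}; frequency 4 → {T2, T1, T14}. Every pair that conflicts lands in different frequencies.

4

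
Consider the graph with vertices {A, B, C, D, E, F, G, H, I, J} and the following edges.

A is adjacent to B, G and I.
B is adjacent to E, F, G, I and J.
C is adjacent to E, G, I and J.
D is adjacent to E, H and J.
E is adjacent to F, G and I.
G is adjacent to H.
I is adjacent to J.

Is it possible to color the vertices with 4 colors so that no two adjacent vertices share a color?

Yes

The chromatic number is 3. B, I, J are pairwise adjacent, so at least 3 colors are needed.
3 colors suffice: color red → {B, C, D}; color blue → {A, E, H, J}; color green → {F, G, I}.
Since 4 ≥ 3, a proper 4-coloring certainly exists.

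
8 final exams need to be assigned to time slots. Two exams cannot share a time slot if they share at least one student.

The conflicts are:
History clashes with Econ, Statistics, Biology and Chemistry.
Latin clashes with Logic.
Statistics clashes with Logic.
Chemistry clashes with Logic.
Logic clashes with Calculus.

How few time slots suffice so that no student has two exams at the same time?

2

History and Econ conflict, so at least 2 time slots are needed.
2 time slots suffice: time slot 1 → {History, Logic}; time slot 2 → {Latin, Econ, Statistics, Biology, Chemistry, Calculus}. No two conflicting exams share a time slot.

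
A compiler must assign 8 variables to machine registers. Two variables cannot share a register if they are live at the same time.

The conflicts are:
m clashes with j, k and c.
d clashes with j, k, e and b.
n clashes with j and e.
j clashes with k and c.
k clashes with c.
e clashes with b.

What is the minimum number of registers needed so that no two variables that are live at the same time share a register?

m, j, k, c pairwise conflict, so at least 4 registers are needed.
4 registers suffice: register 1 → {j, e}; register 2 → {d, n, c}; register 3 → {k, b}; register 4 → {m}. No two conflicting variables share a register.

4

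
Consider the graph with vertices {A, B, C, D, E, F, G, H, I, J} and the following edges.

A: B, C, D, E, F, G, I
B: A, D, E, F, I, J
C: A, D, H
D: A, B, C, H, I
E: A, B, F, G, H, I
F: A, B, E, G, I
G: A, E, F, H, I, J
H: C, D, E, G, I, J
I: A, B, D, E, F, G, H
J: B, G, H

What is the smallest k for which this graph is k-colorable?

5

A, B, E, F, I are mutually adjacent (a clique of size 5), so at least 5 colors are needed.
5 colors suffice: color 1 → {A, H}; color 2 → {C, I, J}; color 3 → {B, G}; color 4 → {D, E}; color 5 → {F}. Every edge joins two different colors.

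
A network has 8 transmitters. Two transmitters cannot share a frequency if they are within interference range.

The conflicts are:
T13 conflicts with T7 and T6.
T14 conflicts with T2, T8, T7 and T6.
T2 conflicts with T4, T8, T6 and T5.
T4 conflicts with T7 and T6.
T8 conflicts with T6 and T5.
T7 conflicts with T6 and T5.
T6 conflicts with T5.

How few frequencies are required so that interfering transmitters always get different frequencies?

T14, T2, T8, T6 all conflict with each other, so at least 4 frequencies are needed.
4 frequencies suffice: frequency 1 → {T6}; frequency 2 → {T2, T7}; frequency 3 → {T13, T4, T8}; frequency 4 → {T14, T5}. Every pair that conflicts lands in different frequencies.

4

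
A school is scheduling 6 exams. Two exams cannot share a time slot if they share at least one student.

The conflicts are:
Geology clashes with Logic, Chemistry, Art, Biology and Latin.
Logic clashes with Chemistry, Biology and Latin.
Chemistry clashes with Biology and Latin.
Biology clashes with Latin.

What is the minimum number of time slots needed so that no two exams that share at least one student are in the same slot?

Geology, Logic, Chemistry, Biology, Latin all conflict with each other, so at least 5 time slots are needed.
5 time slots suffice: time slot 1 → {Geology}; time slot 2 → {Logic, Art}; time slot 3 → {Latin}; time slot 4 → {Chemistry}; time slot 5 → {Biology}. Every pair that conflicts lands in different time slots.

5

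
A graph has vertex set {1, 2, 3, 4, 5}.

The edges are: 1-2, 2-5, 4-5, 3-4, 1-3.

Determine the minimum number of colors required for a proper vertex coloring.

3

The cycle 3-1-2-5-4-3 has odd length 5, so it cannot be 2-colored; at least 3 colors are needed.
3 colors suffice: color a → {2, 3}; color b → {1, 5}; color c → {4}. Every edge joins two different colors.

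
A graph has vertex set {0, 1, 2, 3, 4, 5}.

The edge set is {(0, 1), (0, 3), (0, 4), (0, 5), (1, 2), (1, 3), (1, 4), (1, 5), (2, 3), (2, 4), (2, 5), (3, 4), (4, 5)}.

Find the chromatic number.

4

0, 1, 3, 4 are pairwise adjacent (a clique of size 4), so at least 4 colors are needed.
4 colors suffice: 0=d, 1=b, 2=d, 3=c, 4=a, 5=c. No two adjacent vertices share a color.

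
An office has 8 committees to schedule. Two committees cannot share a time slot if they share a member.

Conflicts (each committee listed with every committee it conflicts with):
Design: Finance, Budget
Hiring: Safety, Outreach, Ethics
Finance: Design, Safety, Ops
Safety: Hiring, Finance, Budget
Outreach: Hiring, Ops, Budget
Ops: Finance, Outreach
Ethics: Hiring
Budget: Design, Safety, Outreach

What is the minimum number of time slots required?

3

The cycle Ops-Outreach-Hiring-Safety-Finance-Ops has odd length 5, so it cannot be 2-colored; at least 3 time slots are needed.
3 time slots suffice: time slot 1 → {Hiring, Finance, Budget}; time slot 2 → {Design, Safety, Outreach, Ethics}; time slot 3 → {Ops}. Every pair that conflicts lands in different time slots.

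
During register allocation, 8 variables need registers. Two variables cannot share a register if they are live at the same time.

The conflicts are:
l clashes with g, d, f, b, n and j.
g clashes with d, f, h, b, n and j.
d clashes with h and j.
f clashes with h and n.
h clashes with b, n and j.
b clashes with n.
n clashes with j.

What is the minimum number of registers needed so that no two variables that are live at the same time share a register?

4

g, f, h, n are mutually in conflict, so at least 4 registers are needed.
4 registers suffice: l=3, g=1, d=2, f=4, h=3, b=4, n=2, j=4. Each listed conflict is separated.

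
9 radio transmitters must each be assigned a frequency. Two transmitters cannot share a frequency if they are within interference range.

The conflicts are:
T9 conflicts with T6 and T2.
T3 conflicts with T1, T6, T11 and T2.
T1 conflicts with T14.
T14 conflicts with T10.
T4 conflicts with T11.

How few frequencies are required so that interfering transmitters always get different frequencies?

T3 and T6 conflict, so at least 2 frequencies are needed.
2 frequencies suffice: frequency 1 → {T9, T3, T14, T4}; frequency 2 → {T1, T10, T6, T11, T2}. Each listed conflict is separated.

2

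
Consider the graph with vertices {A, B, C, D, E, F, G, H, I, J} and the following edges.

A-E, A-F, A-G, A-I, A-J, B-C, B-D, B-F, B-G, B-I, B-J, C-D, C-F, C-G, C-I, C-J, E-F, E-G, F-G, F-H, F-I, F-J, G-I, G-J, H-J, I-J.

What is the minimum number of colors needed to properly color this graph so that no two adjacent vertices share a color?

6

B, C, F, G, I, J are mutually adjacent (a clique of size 6), so at least 6 colors are needed.
6 colors suffice: A=4, B=6, C=4, D=1, E=2, F=1, G=3, H=3, I=5, J=2. Each edge has distinct colors on its endpoints.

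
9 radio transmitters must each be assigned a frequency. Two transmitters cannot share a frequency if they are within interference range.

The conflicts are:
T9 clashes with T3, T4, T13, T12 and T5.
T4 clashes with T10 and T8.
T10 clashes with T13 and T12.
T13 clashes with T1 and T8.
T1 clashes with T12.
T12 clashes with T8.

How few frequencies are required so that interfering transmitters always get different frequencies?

T4 and T10 conflict, so at least 2 frequencies are needed.
A valid assignment using 2 frequencies: T9=1, T3=2, T4=2, T10=1, T13=2, T1=1, T12=2, T8=1, T5=2. Each listed conflict is separated.

2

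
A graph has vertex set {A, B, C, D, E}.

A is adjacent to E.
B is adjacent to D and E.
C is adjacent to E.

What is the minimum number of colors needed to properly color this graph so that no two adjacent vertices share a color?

C and E are adjacent, so at least 2 colors are needed.
2 colors suffice: color 1 → {D, E}; color 2 → {A, B, C}. No two adjacent vertices share a color.

2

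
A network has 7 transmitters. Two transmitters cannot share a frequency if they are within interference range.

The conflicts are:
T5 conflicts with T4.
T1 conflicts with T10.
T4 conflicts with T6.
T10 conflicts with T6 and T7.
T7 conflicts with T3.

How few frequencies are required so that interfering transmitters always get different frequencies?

T10 and T7 conflict, so at least 2 frequencies are needed.
2 frequencies suffice: frequency 1 → {T4, T10, T3}; frequency 2 → {T5, T1, T6, T7}. Each listed conflict is separated.

2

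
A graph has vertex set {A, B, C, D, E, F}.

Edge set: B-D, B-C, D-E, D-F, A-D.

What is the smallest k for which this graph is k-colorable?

2

A and D are adjacent, so at least 2 colors are needed.
A valid assignment using 2 colors: A=2, B=2, C=1, D=1, E=2, F=2. Every edge joins two different colors.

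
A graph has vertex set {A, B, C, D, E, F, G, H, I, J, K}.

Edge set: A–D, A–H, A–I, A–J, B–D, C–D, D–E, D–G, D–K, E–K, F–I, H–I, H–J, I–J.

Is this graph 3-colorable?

No

A, H, I, J are mutually adjacent (a clique of size 4), so at least 4 colors are needed.
So 3 colors are not enough.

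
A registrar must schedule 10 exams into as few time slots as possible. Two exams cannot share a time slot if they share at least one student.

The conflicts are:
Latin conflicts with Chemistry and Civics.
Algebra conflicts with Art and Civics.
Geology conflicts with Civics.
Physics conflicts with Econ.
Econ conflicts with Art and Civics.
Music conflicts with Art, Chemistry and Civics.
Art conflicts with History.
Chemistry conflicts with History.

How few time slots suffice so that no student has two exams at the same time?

Latin and Civics conflict, so at least 2 time slots are needed.
2 time slots suffice: time slot 1 → {Physics, Art, Chemistry, Civics}; time slot 2 → {Latin, Algebra, Geology, Econ, Music, History}. Every pair that conflicts lands in different time slots.

2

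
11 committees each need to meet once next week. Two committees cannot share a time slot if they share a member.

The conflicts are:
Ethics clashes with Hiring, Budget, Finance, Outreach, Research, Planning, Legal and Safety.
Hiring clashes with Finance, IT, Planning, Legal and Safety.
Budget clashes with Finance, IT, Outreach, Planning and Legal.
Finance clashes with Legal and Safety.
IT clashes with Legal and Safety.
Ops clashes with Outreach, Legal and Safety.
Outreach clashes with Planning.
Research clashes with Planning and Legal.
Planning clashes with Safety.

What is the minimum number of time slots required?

4

Ethics, Hiring, Planning, Safety are mutually in conflict, so at least 4 time slots are needed.
4 time slots suffice: time slot 1 → {Ethics, IT, Ops}; time slot 2 → {Outreach, Legal, Safety}; time slot 3 → {Finance, Planning}; time slot 4 → {Hiring, Budget, Research}. Each listed conflict is separated.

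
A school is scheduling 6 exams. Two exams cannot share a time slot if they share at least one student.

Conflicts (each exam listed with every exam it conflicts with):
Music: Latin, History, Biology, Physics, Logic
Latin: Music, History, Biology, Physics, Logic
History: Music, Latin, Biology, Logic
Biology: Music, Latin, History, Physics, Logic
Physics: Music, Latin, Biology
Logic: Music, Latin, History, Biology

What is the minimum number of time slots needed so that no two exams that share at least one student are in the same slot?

5

Music, Latin, History, Biology, Logic all conflict with each other, so at least 5 time slots are needed.
5 time slots suffice: time slot 1 → {Music}; time slot 2 → {Biology}; time slot 3 → {Latin}; time slot 4 → {Physics, Logic}; time slot 5 → {History}. Each listed conflict is separated.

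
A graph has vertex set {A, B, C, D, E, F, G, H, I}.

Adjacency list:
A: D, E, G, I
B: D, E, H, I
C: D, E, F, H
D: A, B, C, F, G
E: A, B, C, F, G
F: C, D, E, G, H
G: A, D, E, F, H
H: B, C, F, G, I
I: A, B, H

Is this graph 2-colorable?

No

F, G, H are pairwise adjacent, so at least 3 colors are needed.
So 2 colors are not enough.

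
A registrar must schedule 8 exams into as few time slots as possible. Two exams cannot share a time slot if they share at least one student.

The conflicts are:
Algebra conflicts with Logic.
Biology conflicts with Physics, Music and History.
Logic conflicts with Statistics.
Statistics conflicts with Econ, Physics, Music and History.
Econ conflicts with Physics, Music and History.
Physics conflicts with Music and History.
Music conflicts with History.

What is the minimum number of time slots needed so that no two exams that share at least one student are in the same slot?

5

Statistics, Econ, Physics, Music, History are mutually in conflict, so at least 5 time slots are needed.
5 time slots suffice: Algebra=2, Biology=4, Logic=1, Statistics=4, Econ=5, Physics=3, Music=2, History=1. No two conflicting exams share a time slot.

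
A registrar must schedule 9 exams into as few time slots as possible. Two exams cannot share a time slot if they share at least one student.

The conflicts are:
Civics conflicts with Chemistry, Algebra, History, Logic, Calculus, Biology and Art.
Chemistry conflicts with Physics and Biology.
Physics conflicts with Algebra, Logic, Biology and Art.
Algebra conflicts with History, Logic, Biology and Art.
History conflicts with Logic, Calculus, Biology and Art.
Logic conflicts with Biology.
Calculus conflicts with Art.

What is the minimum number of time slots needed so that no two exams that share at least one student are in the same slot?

5

Civics, Algebra, History, Logic, Biology all conflict with each other, so at least 5 time slots are needed.
5 time slots suffice: time slot 1 → {Civics, Physics}; time slot 2 → {Chemistry, History}; time slot 3 → {Biology, Art}; time slot 4 → {Algebra, Calculus}; time slot 5 → {Logic}. Every pair that conflicts lands in different time slots.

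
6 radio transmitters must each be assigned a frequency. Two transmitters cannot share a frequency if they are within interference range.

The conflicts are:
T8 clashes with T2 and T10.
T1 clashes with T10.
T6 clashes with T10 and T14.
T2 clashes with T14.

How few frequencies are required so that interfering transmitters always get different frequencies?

3

The cycle T14-T6-T10-T8-T2-T14 has odd length 5, so it cannot be 2-colored; at least 3 frequencies are needed.
3 frequencies suffice: frequency 1 → {T10, T14}; frequency 2 → {T1, T6, T2}; frequency 3 → {T8}. Each listed conflict is separated.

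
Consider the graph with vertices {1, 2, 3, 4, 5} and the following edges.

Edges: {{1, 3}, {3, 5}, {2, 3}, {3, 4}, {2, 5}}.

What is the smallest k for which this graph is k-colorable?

2, 3, 5 are mutually adjacent, so at least 3 colors are needed.
3 colors suffice: color red → {3}; color blue → {1, 2, 4}; color green → {5}. Each edge has distinct colors on its endpoints.

3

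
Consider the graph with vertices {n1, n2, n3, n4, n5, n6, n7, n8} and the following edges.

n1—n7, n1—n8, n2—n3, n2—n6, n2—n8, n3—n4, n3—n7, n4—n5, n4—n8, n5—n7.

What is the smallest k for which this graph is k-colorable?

The cycle n7-n3-n2-n8-n1-n7 has odd length 5, so it cannot be 2-colored; at least 3 colors are needed.
One proper 3-coloring: n1=3, n2=1, n3=2, n4=1, n5=2, n6=2, n7=1, n8=2. Every edge joins two different colors.

3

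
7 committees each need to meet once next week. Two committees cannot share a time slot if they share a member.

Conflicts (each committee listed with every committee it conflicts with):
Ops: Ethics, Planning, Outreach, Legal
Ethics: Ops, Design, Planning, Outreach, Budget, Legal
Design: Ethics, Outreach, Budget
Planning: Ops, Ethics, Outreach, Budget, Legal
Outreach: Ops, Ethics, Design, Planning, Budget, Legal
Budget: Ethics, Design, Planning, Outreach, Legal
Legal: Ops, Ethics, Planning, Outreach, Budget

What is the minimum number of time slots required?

5

Ops, Ethics, Planning, Outreach, Legal pairwise conflict, so at least 5 time slots are needed.
5 time slots suffice: time slot 1 → {Outreach}; time slot 2 → {Ethics}; time slot 3 → {Design, Legal}; time slot 4 → {Planning}; time slot 5 → {Ops, Budget}. No two conflicting committees share a time slot.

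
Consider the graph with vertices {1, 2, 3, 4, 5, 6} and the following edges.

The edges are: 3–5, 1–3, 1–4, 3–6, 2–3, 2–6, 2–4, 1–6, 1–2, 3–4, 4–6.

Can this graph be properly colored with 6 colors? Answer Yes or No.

The chromatic number is 5. 1, 2, 3, 4, 6 are pairwise adjacent (a clique of size 5), so at least 5 colors are needed.
5 colors suffice: color a → {3}; color b → {1, 5}; color c → {2}; color d → {4}; color e → {6}.
Since 6 ≥ 5, a proper 6-coloring certainly exists.

Yes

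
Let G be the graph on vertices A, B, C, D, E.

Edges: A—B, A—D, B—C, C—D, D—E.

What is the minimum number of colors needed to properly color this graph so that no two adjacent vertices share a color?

2

B and C are adjacent, so at least 2 colors are needed.
A valid assignment using 2 colors: A=2, B=1, C=2, D=1, E=2. Each edge has distinct colors on its endpoints.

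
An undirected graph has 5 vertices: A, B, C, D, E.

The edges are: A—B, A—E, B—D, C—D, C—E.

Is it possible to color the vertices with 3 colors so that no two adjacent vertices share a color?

The chromatic number is 3. The cycle E-A-B-D-C-E has odd length 5, so it cannot be 2-colored; at least 3 colors are needed.
3 colors suffice: A=2, B=1, C=3, D=2, E=1.
That is already a proper 3-coloring.

Yes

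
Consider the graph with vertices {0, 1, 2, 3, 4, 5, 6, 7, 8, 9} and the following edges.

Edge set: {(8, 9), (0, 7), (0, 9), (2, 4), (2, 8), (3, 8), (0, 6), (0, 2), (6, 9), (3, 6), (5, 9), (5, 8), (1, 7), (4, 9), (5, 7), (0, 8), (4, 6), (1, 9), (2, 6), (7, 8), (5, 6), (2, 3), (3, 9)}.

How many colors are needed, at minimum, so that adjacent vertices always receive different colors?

3

5, 7, 8 are mutually adjacent, so at least 3 colors are needed.
One proper 3-coloring: 0=green, 1=blue, 2=red, 3=green, 4=green, 5=green, 6=blue, 7=red, 8=blue, 9=red. No two adjacent vertices share a color.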